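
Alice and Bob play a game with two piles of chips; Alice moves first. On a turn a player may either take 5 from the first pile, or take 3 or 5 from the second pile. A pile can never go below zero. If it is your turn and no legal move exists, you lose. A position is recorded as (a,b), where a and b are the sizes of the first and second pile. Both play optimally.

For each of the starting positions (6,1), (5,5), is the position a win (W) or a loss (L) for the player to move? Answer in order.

Label each position W (a win for the player to move) or L (a loss). A position with no legal move is L; any other position is W exactly when some move reaches an L, and L when every move reaches a W.
No move ever increases a pile, so every position that can arise here has a ≤ 6 and b ≤ 5; it is enough to label the cells with 0 ≤ a ≤ 6 and 0 ≤ b ≤ 5.
Every move lowers a or b (never raises either), so fill the grid row by row in increasing a, and left to right within a row: each cell's successors are then already labelled.
      b=0  b=1  b=2  b=3  b=4  b=5
a=0:    L    L    L    W    W    W
a=1:    L    L    L    W    W    W
a=2:    L    L    L    W    W    W
a=3:    L    L    L    W    W    W
a=4:    L    L    L    W    W    W
a=5:    W    W    W    L    L    L
a=6:    W    W    W    L    L    L
Cells with no legal move (terminal, hence L): (0,0), (0,1), (0,2), (1,0), (1,1), (1,2), (2,0), (2,1), (2,2), (3,0), (3,1), (3,2), (4,0), (4,1), (4,2).
The remaining L cells, each justified by listing all of its moves:
(5,3): →(0,3)(W), (5,0)(W) — all W, so L
(5,4): →(0,4)(W), (5,1)(W) — all W, so L
(5,5): →(0,5)(W), (5,2)(W), (5,0)(W) — all W, so L
(6,3): →(1,3)(W), (6,0)(W) — all W, so L
(6,4): →(1,4)(W), (6,1)(W) — all W, so L
(6,5): →(1,5)(W), (6,2)(W), (6,0)(W) — all W, so L
Every other cell has at least one move into one of the L cells above, so it is W.
(6,1): the move to (1,1) reaches an L cell, so W
(5,5): one of the L cells justified above, so L

(6,1): W, (5,5): L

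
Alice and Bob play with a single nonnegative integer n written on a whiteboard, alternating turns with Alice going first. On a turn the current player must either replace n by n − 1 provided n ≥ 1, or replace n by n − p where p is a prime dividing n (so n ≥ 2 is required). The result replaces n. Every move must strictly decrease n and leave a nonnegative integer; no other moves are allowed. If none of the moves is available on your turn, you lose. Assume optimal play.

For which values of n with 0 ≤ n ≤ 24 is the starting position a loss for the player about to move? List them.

Work bottom-up. With no move the player to move loses. Otherwise the position is W if at least one move leads to an L position for the opponent, and L if every move leads to a W.
n=0: no move → L
n=1: can move to 0, which is L ⇒ W
n=2: can move to 0, which is L ⇒ W
n=3: can move to 0, which is L ⇒ W
n=4: moves to 2(W), 3(W); every one is W ⇒ L
n=5: can move to 0, which is L ⇒ W
n=6: can move to 4, which is L ⇒ W
n=7: can move to 0, which is L ⇒ W
n=8: moves to 6(W), 7(W); every one is W ⇒ L
n=9: can move to 8, which is L ⇒ W
n=10: can move to 8, which is L ⇒ W
n=11: can move to 0, which is L ⇒ W
n=12: moves to 9(W), 10(W), 11(W); every one is W ⇒ L
n=13: can move to 0, which is L ⇒ W
n=14: can move to 12, which is L ⇒ W
n=15: can move to 12, which is L ⇒ W
n=16: moves to 14(W), 15(W); every one is W ⇒ L
n=17: can move to 0, which is L ⇒ W
n=18: can move to 16, which is L ⇒ W
n=19: can move to 0, which is L ⇒ W
n=20: moves to 15(W), 18(W), 19(W); every one is W ⇒ L
n=21: can move to 20, which is L ⇒ W
n=22: can move to 20, which is L ⇒ W
n=23: can move to 0, which is L ⇒ W
n=24: moves to 21(W), 22(W), 23(W); every one is W ⇒ L
The losing starting values of n are exactly the entries labelled L in this table (7 of them).

0, 4, 8, 12, 16, 20, 24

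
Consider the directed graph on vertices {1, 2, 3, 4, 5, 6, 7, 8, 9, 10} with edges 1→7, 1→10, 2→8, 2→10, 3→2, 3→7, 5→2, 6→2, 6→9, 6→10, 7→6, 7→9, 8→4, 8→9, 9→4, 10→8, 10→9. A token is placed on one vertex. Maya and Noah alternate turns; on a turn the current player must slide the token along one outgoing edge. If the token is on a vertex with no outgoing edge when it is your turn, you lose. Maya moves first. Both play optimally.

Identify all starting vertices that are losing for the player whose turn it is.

4, 5, 7, 10

Work bottom-up. With no move the player to move loses. Otherwise the position is W if at least one move leads to an L position for the opponent, and L if every move leads to a W.
Every edge goes from a vertex to one that appears earlier in the order 4, 9, 8, 10, 2, 6, 5, 7, 1, 3, so processing vertices in that order labels each vertex after all of its successors.
4: no outgoing edge → L
9: can move to 4, which is L ⇒ W
8: can move to 4, which is L ⇒ W
10: moves to 8(W), 9(W); every one is W ⇒ L
2: can move to 10, which is L ⇒ W
6: can move to 10, which is L ⇒ W
5: the only move is to 2(W), a W ⇒ L
7: moves to 6(W), 9(W); every one is W ⇒ L
1: can move to 7, which is L ⇒ W
3: can move to 7, which is L ⇒ W
Reading off the rows marked L gives the requested list; there are 4 such vertices.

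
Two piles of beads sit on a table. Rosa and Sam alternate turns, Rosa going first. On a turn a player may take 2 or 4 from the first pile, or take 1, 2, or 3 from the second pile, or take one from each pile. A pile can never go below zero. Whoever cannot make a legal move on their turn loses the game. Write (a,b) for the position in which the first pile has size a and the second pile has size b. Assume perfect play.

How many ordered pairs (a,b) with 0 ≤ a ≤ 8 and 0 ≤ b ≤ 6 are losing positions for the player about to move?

Work bottom-up. With no move the player to move loses. Otherwise the position is W if at least one move leads to an L position for the opponent, and L if every move leads to a W.
Every move lowers a or b (never raises either), so fill the grid row by row in increasing a, and left to right within a row: each cell's successors are then already labelled.
      b=0  b=1  b=2  b=3  b=4  b=5  b=6
a=0:    L    W    W    W    L    W    W
a=1:    L    W    W    W    L    W    W
a=2:    W    W    L    W    W    W    L
a=3:    W    L    W    W    W    L    W
a=4:    W    L    W    W    W    L    W
a=5:    W    W    W    L    W    W    W
a=6:    L    W    W    W    W    W    W
a=7:    L    W    W    W    L    W    W
a=8:    W    W    L    W    W    W    L
Cells with no legal move (terminal, hence L): (0,0), (1,0).
The remaining L cells, each justified by listing all of its moves:
(0,4): only reaches (0,3)(W), (0,2)(W), (0,1)(W), all W → L
(1,4): only reaches (1,3)(W), (1,2)(W), (1,1)(W), (0,3)(W), all W → L
(2,2): only reaches (0,2)(W), (2,1)(W), (2,0)(W), (1,1)(W), all W → L
(2,6): only reaches (0,6)(W), (2,5)(W), (2,4)(W), (2,3)(W), (1,5)(W), all W → L
(3,1): only reaches (1,1)(W), (3,0)(W), (2,0)(W), all W → L
(3,5): only reaches (1,5)(W), (3,4)(W), (3,3)(W), (3,2)(W), (2,4)(W), all W → L
(4,1): only reaches (2,1)(W), (0,1)(W), (4,0)(W), (3,0)(W), all W → L
(4,5): only reaches (2,5)(W), (0,5)(W), (4,4)(W), (4,3)(W), (4,2)(W), (3,4)(W), all W → L
(5,3): only reaches (3,3)(W), (1,3)(W), (5,2)(W), (5,1)(W), (5,0)(W), (4,2)(W), all W → L
(6,0): only reaches (4,0)(W), (2,0)(W), all W → L
(7,0): only reaches (5,0)(W), (3,0)(W), all W → L
(7,4): only reaches (5,4)(W), (3,4)(W), (7,3)(W), (7,2)(W), (7,1)(W), (6,3)(W), all W → L
(8,2): only reaches (6,2)(W), (4,2)(W), (8,1)(W), (8,0)(W), (7,1)(W), all W → L
(8,6): only reaches (6,6)(W), (4,6)(W), (8,5)(W), (8,4)(W), (8,3)(W), (7,5)(W), all W → L
Every other cell has at least one move into one of the L cells above, so it is W.
L cells per row: a=0: 2, a=1: 2, a=2: 2, a=3: 2, a=4: 2, a=5: 1, a=6: 1, a=7: 2, a=8: 2; total 16.

16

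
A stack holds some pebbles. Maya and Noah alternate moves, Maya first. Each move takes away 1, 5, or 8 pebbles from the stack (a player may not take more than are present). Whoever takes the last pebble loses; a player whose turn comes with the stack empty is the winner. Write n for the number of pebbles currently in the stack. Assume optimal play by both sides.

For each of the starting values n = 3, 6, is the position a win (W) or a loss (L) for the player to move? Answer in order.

3: L, 6: W

Positions with no move are W. A position that does have a move is losing for the player to move precisely when every available move leads to a winning position for the opponent. Fill in the labels:
n=0: no move; the opponent has just taken the last pebble and therefore loses → W
n=1: only reaches 0(W), which is W → L
n=2: reaches L-position 1 → W
n=3: only reaches 2(W), which is W → L
n=4: reaches L-position 3 → W
n=5: only reaches 4(W), 0(W), all W → L
n=6: reaches L-position 5 → W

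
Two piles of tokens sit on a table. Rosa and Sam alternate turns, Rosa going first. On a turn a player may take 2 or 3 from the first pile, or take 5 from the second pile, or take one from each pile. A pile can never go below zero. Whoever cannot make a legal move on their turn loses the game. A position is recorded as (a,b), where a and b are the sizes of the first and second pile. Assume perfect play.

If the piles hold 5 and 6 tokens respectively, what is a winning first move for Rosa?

Move to (2,6).

Build the W/L table. Terminal = L. A non-terminal position is W if it has a move to some L; otherwise it is L.
No move ever increases a pile, so every position that can arise here has a ≤ 5 and b ≤ 6; it is enough to label the cells with 0 ≤ a ≤ 5 and 0 ≤ b ≤ 6.
Every move lowers a or b (never raises either), so fill the grid row by row in increasing a, and left to right within a row: each cell's successors are then already labelled.
      b=0  b=1  b=2  b=3  b=4  b=5  b=6
a=0:    L    L    L    L    L    W    W
a=1:    L    W    W    W    W    W    L
a=2:    W    W    W    W    W    L    L
a=3:    W    W    W    W    W    L    W
a=4:    W    L    L    L    L    W    W
a=5:    L    L    W    W    W    W    W
Cells with no legal move (terminal, hence L): (0,0), (0,1), (0,2), (0,3), (0,4), (1,0).
The remaining L cells, each justified by listing all of its moves:
(1,6): moves to (1,1)(W), (0,5)(W); every one is W ⇒ L
(2,5): moves to (0,5)(W), (2,0)(W), (1,4)(W); every one is W ⇒ L
(2,6): moves to (0,6)(W), (2,1)(W), (1,5)(W); every one is W ⇒ L
(3,5): moves to (1,5)(W), (0,5)(W), (3,0)(W), (2,4)(W); every one is W ⇒ L
(4,1): moves to (2,1)(W), (1,1)(W), (3,0)(W); every one is W ⇒ L
(4,2): moves to (2,2)(W), (1,2)(W), (3,1)(W); every one is W ⇒ L
(4,3): moves to (2,3)(W), (1,3)(W), (3,2)(W); every one is W ⇒ L
(4,4): moves to (2,4)(W), (1,4)(W), (3,3)(W); every one is W ⇒ L
(5,0): moves to (3,0)(W), (2,0)(W); every one is W ⇒ L
(5,1): moves to (3,1)(W), (2,1)(W), (4,0)(W); every one is W ⇒ L
Every other cell has at least one move into one of the L cells above, so it is W.
From (5,6), the L positions reachable in one move are: (2,6), (5,1). Any move reaching one of these is winning.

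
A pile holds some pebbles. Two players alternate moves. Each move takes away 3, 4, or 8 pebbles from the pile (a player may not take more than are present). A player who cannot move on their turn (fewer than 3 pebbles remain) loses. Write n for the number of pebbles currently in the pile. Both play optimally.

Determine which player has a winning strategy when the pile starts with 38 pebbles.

The second player wins.

Use the standard recursion: the mover loses at a terminal position; elsewhere, the mover wins exactly when some move hands the opponent an L position.
n=0: no move → L
n=1: no move → L
n=2: no move → L
n=3: reaches L-position 0 → W
n=4: reaches L-position 1 → W
n=5: reaches L-position 2 → W
n=6: reaches L-position 2 → W
n=7: only reaches 4(W), 3(W), all W → L
n=8: reaches L-position 0 → W
n=9: reaches L-position 1 → W
n=10: reaches L-position 7 → W
n=11: reaches L-position 7 → W
n=12: only reaches 9(W), 8(W), 4(W), all W → L
n=13: only reaches 10(W), 9(W), 5(W), all W → L
n=14: only reaches 11(W), 10(W), 6(W), all W → L
n=15: reaches L-position 12 → W
n=16: reaches L-position 13 → W
n=17: reaches L-position 14 → W
n=18: reaches L-position 14 → W
n=19: only reaches 16(W), 15(W), 11(W), all W → L
n=20: reaches L-position 12 → W
n=21: reaches L-position 13 → W
n=22: reaches L-position 19 → W
n=23: reaches L-position 19 → W
n=24: only reaches 21(W), 20(W), 16(W), all W → L
n=25: only reaches 22(W), 21(W), 17(W), all W → L
n=26: only reaches 23(W), 22(W), 18(W), all W → L
n=27: reaches L-position 24 → W
n=28: reaches L-position 25 → W
n=29: reaches L-position 26 → W
n=30: reaches L-position 26 → W
n=31: only reaches 28(W), 27(W), 23(W), all W → L
n=32: reaches L-position 24 → W
n=33: reaches L-position 25 → W
n=34: reaches L-position 31 → W
n=35: reaches L-position 31 → W
n=36: only reaches 33(W), 32(W), 28(W), all W → L
n=37: only reaches 34(W), 33(W), 29(W), all W → L
n=38: only reaches 35(W), 34(W), 30(W), all W → L
The starting position 38 is L: whatever the player to move does, the opponent receives a W position.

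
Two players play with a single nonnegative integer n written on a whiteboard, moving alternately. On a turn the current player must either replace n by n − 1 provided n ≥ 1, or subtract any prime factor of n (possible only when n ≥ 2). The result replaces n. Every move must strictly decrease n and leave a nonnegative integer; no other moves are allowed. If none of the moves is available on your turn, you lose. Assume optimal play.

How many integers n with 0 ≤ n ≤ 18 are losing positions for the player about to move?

5

Classify positions by backward induction: terminal positions (no move available) are L. From any other position, the mover wins iff some move reaches an L.
n=0: no move → L
n=1: W (go to 0, an L position)
n=2: W (go to 0, an L position)
n=3: W (go to 0, an L position)
n=4: L (options 2(W), 3(W) are all W)
n=5: W (go to 0, an L position)
n=6: W (go to 4, an L position)
n=7: W (go to 0, an L position)
n=8: L (options 6(W), 7(W) are all W)
n=9: W (go to 8, an L position)
n=10: W (go to 8, an L position)
n=11: W (go to 0, an L position)
n=12: L (options 9(W), 10(W), 11(W) are all W)
n=13: W (go to 0, an L position)
n=14: W (go to 12, an L position)
n=15: W (go to 12, an L position)
n=16: L (options 14(W), 15(W) are all W)
n=17: W (go to 0, an L position)
n=18: W (go to 16, an L position)
L entries with 0 ≤ n ≤ 18: n = 0, 4, 8, 12, 16; that makes 5.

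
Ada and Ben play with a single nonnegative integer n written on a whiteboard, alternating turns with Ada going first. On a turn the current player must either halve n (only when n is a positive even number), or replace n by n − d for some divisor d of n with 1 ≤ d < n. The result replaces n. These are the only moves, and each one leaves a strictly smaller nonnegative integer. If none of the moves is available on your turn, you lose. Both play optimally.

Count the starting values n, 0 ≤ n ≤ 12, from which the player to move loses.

7

Positions with no move are L. A position that does have a move is losing for the player to move precisely when every available move leads to a winning position for the opponent. Fill in the labels:
n=0: no move → L
n=1: no move → L
n=2: W (go to 1, an L position)
n=3: L (sole option 2(W) is W)
n=4: W (go to 3, an L position)
n=5: L (sole option 4(W) is W)
n=6: W (go to 3, an L position)
n=7: L (sole option 6(W) is W)
n=8: W (go to 7, an L position)
n=9: L (options 6(W), 8(W) are all W)
n=10: W (go to 5, an L position)
n=11: L (sole option 10(W) is W)
n=12: W (go to 9, an L position)
L entries with 0 ≤ n ≤ 12: n = 0, 1, 3, 5, 7, 9, 11; that makes 7.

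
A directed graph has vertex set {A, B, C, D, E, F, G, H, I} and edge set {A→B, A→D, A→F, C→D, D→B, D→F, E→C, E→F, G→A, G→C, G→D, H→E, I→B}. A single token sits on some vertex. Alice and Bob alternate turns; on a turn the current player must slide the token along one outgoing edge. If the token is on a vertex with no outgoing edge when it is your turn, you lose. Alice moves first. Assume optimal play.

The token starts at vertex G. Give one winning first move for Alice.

Build the W/L table. Terminal = L. A non-terminal position is W if it has a move to some L; otherwise it is L.
Every edge goes from a vertex to one that appears earlier in the order F, B, D, C, A, I, E, G, H, so processing vertices in that order labels each vertex after all of its successors.
F: no outgoing edge → L
B: no outgoing edge → L
D: →B(L), so W
C: →D(W) only, which is W, so L
A: →B(L), so W
I: →B(L), so W
E: →C(L), so W
G: →C(L), so W
H: →E(W) only, which is W, so L
From G, the L positions reachable in one move are: C.

Move to C.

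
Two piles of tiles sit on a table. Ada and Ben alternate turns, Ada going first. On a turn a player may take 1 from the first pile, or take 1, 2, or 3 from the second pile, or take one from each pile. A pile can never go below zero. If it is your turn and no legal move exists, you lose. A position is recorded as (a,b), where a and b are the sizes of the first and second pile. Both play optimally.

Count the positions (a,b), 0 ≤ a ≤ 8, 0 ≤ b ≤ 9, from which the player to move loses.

23

Build the W/L table. Terminal = L. A non-terminal position is W if it has a move to some L; otherwise it is L.
Every move lowers a or b (never raises either), so fill the grid row by row in increasing a, and left to right within a row: each cell's successors are then already labelled.
      b=0  b=1  b=2  b=3  b=4  b=5  b=6  b=7  b=8  b=9
a=0:    L    W    W    W    L    W    W    W    L    W
a=1:    W    W    L    W    W    W    L    W    W    W
a=2:    L    W    W    W    L    W    W    W    L    W
a=3:    W    W    L    W    W    W    L    W    W    W
a=4:    L    W    W    W    L    W    W    W    L    W
a=5:    W    W    L    W    W    W    L    W    W    W
a=6:    L    W    W    W    L    W    W    W    L    W
a=7:    W    W    L    W    W    W    L    W    W    W
a=8:    L    W    W    W    L    W    W    W    L    W
Cells with no legal move (terminal, hence L): (0,0).
The remaining L cells, each justified by listing all of its moves:
(0,4): only reaches (0,3)(W), (0,2)(W), (0,1)(W), all W → L
(0,8): only reaches (0,7)(W), (0,6)(W), (0,5)(W), all W → L
(1,2): only reaches (0,2)(W), (1,1)(W), (1,0)(W), (0,1)(W), all W → L
(1,6): only reaches (0,6)(W), (1,5)(W), (1,4)(W), (1,3)(W), (0,5)(W), all W → L
(2,0): only reaches (1,0)(W), which is W → L
(2,4): only reaches (1,4)(W), (2,3)(W), (2,2)(W), (2,1)(W), (1,3)(W), all W → L
(2,8): only reaches (1,8)(W), (2,7)(W), (2,6)(W), (2,5)(W), (1,7)(W), all W → L
(3,2): only reaches (2,2)(W), (3,1)(W), (3,0)(W), (2,1)(W), all W → L
(3,6): only reaches (2,6)(W), (3,5)(W), (3,4)(W), (3,3)(W), (2,5)(W), all W → L
(4,0): only reaches (3,0)(W), which is W → L
(4,4): only reaches (3,4)(W), (4,3)(W), (4,2)(W), (4,1)(W), (3,3)(W), all W → L
(4,8): only reaches (3,8)(W), (4,7)(W), (4,6)(W), (4,5)(W), (3,7)(W), all W → L
(5,2): only reaches (4,2)(W), (5,1)(W), (5,0)(W), (4,1)(W), all W → L
(5,6): only reaches (4,6)(W), (5,5)(W), (5,4)(W), (5,3)(W), (4,5)(W), all W → L
(6,0): only reaches (5,0)(W), which is W → L
(6,4): only reaches (5,4)(W), (6,3)(W), (6,2)(W), (6,1)(W), (5,3)(W), all W → L
(6,8): only reaches (5,8)(W), (6,7)(W), (6,6)(W), (6,5)(W), (5,7)(W), all W → L
(7,2): only reaches (6,2)(W), (7,1)(W), (7,0)(W), (6,1)(W), all W → L
(7,6): only reaches (6,6)(W), (7,5)(W), (7,4)(W), (7,3)(W), (6,5)(W), all W → L
(8,0): only reaches (7,0)(W), which is W → L
(8,4): only reaches (7,4)(W), (8,3)(W), (8,2)(W), (8,1)(W), (7,3)(W), all W → L
(8,8): only reaches (7,8)(W), (8,7)(W), (8,6)(W), (8,5)(W), (7,7)(W), all W → L
Every other cell has at least one move into one of the L cells above, so it is W.
L cells per row: a=0: 3, a=1: 2, a=2: 3, a=3: 2, a=4: 3, a=5: 2, a=6: 3, a=7: 2, a=8: 3; total 23.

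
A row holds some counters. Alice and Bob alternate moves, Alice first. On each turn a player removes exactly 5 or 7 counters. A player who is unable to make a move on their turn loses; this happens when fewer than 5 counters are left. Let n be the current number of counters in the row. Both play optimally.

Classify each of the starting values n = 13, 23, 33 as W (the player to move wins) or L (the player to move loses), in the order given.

Build the W/L table. Terminal = L. A non-terminal position is W if it has a move to some L; otherwise it is L.
n=0: no move → L
n=1: no move → L
n=2: no move → L
n=3: no move → L
n=4: no move → L
n=5: can move to 0, which is L ⇒ W
n=6: can move to 1, which is L ⇒ W
n=7: can move to 2, which is L ⇒ W
n=8: can move to 3, which is L ⇒ W
n=9: can move to 4, which is L ⇒ W
n=10: can move to 3, which is L ⇒ W
n=11: can move to 4, which is L ⇒ W
n=12: moves to 7(W), 5(W); every one is W ⇒ L
n=13: moves to 8(W), 6(W); every one is W ⇒ L
n=14: moves to 9(W), 7(W); every one is W ⇒ L
n=15: moves to 10(W), 8(W); every one is W ⇒ L
n=16: moves to 11(W), 9(W); every one is W ⇒ L
n=17: can move to 12, which is L ⇒ W
n=18: can move to 13, which is L ⇒ W
n=19: can move to 14, which is L ⇒ W
n=20: can move to 15, which is L ⇒ W
n=21: can move to 16, which is L ⇒ W
n=22: can move to 15, which is L ⇒ W
n=23: can move to 16, which is L ⇒ W
n=24: moves to 19(W), 17(W); every one is W ⇒ L
n=25: moves to 20(W), 18(W); every one is W ⇒ L
n=26: moves to 21(W), 19(W); every one is W ⇒ L
n=27: moves to 22(W), 20(W); every one is W ⇒ L
n=28: moves to 23(W), 21(W); every one is W ⇒ L
n=29: can move to 24, which is L ⇒ W
n=30: can move to 25, which is L ⇒ W
n=31: can move to 26, which is L ⇒ W
n=32: can move to 27, which is L ⇒ W
n=33: can move to 28, which is L ⇒ W

13: L, 23: W, 33: W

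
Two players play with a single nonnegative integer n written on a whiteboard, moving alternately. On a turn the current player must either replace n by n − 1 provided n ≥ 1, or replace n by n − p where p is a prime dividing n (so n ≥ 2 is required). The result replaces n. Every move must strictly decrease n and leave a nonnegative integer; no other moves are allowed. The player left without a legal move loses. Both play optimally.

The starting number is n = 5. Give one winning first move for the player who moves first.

Move to 0.

Build the W/L table. Terminal = L. A non-terminal position is W if it has a move to some L; otherwise it is L.
n=0: no move → L
n=1: W (go to 0, an L position)
n=2: W (go to 0, an L position)
n=3: W (go to 0, an L position)
n=4: L (options 2(W), 3(W) are all W)
n=5: W (go to 0, an L position)
From 5, the L positions reachable in one move are: 0, 4. Any move reaching one of these is winning.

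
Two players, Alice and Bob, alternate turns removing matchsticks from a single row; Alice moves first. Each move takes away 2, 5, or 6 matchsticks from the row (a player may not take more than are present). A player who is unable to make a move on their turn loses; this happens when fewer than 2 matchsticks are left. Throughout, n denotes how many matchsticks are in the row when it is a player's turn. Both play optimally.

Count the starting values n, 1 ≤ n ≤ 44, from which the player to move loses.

Use the standard recursion: the mover loses at a terminal position; elsewhere, the mover wins exactly when some move hands the opponent an L position.
n=0: no move → L
n=1: no move → L
n=2: W (go to 0, an L position)
n=3: W (go to 1, an L position)
n=4: L (sole option 2(W) is W)
n=5: W (go to 0, an L position)
n=6: W (go to 4, an L position)
n=7: W (go to 1, an L position)
n=8: L (options 6(W), 3(W), 2(W) are all W)
n=9: W (go to 4, an L position)
n=10: W (go to 8, an L position)
n=11: L (options 9(W), 6(W), 5(W) are all W)
n=12: L (options 10(W), 7(W), 6(W) are all W)
n=13: W (go to 11, an L position)
n=14: W (go to 12, an L position)
n=15: L (options 13(W), 10(W), 9(W) are all W)
n=16: W (go to 11, an L position)
n=17: W (go to 15, an L position)
n=18: W (go to 12, an L position)
n=19: L (options 17(W), 14(W), 13(W) are all W)
n=20: W (go to 15, an L position)
n=21: W (go to 19, an L position)
n=22: L (options 20(W), 17(W), 16(W) are all W)
n=23: L (options 21(W), 18(W), 17(W) are all W)
n=24: W (go to 22, an L position)
n=25: W (go to 23, an L position)
n=26: L (options 24(W), 21(W), 20(W) are all W)
n=27: W (go to 22, an L position)
n=28: W (go to 26, an L position)
n=29: W (go to 23, an L position)
n=30: L (options 28(W), 25(W), 24(W) are all W)
n=31: W (go to 26, an L position)
n=32: W (go to 30, an L position)
n=33: L (options 31(W), 28(W), 27(W) are all W)
n=34: L (options 32(W), 29(W), 28(W) are all W)
n=35: W (go to 33, an L position)
n=36: W (go to 34, an L position)
n=37: L (options 35(W), 32(W), 31(W) are all W)
n=38: W (go to 33, an L position)
n=39: W (go to 37, an L position)
n=40: W (go to 34, an L position)
n=41: L (options 39(W), 36(W), 35(W) are all W)
n=42: W (go to 37, an L position)
n=43: W (go to 41, an L position)
n=44: L (options 42(W), 39(W), 38(W) are all W)
L entries with 1 ≤ n ≤ 44 (n=0 is outside the asked range and is not counted): n = 1, 4, 8, 11, 12, 15, 19, 22, 23, 26, 30, 33, 34, 37, 41, 44; that makes 16.

16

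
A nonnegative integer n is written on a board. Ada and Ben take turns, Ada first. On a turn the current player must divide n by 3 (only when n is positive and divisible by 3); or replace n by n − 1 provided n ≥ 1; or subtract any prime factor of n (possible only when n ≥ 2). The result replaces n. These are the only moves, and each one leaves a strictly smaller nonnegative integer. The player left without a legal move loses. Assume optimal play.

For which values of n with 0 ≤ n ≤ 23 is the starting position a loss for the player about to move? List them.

0, 4, 8, 14, 18, 22

Label each position W (a win for the player to move) or L (a loss). A position with no legal move is L; any other position is W exactly when some move reaches an L, and L when every move reaches a W.
n=0: no move → L
n=1: W (go to 0, an L position)
n=2: W (go to 0, an L position)
n=3: W (go to 0, an L position)
n=4: L (options 2(W), 3(W) are all W)
n=5: W (go to 0, an L position)
n=6: W (go to 4, an L position)
n=7: W (go to 0, an L position)
n=8: L (options 6(W), 7(W) are all W)
n=9: W (go to 8, an L position)
n=10: W (go to 8, an L position)
n=11: W (go to 0, an L position)
n=12: W (go to 4, an L position)
n=13: W (go to 0, an L position)
n=14: L (options 7(W), 12(W), 13(W) are all W)
n=15: W (go to 14, an L position)
n=16: W (go to 14, an L position)
n=17: W (go to 0, an L position)
n=18: L (options 6(W), 15(W), 16(W), 17(W) are all W)
n=19: W (go to 0, an L position)
n=20: W (go to 18, an L position)
n=21: W (go to 14, an L position)
n=22: L (options 11(W), 20(W), 21(W) are all W)
n=23: W (go to 0, an L position)
Reading off the rows marked L gives the requested list; there are 6 such values of n.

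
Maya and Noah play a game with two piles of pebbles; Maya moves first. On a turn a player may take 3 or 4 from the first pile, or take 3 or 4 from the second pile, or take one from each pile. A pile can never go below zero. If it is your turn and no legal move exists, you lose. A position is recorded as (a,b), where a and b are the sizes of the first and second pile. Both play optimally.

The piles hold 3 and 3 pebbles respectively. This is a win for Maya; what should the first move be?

Classify positions by backward induction: terminal positions (no move available) are L. From any other position, the mover wins iff some move reaches an L.
No move ever increases a pile, so every position that can arise here has a ≤ 3 and b ≤ 3; it is enough to label the cells with 0 ≤ a ≤ 3 and 0 ≤ b ≤ 3.
Every move lowers a or b (never raises either), so fill the grid row by row in increasing a, and left to right within a row: each cell's successors are then already labelled.
      b=0  b=1  b=2  b=3
a=0:    L    L    L    W
a=1:    L    W    W    W
a=2:    L    W    L    W
a=3:    W    W    W    W
Cells with no legal move (terminal, hence L): (0,0), (0,1), (0,2), (1,0), (2,0).
The remaining L cells, each justified by listing all of its moves:
(2,2): →(1,1)(W) only, which is W, so L
Every other cell has at least one move into one of the L cells above, so it is W.
From (3,3), the L positions reachable in one move are: (2,2).

Move to (2,2).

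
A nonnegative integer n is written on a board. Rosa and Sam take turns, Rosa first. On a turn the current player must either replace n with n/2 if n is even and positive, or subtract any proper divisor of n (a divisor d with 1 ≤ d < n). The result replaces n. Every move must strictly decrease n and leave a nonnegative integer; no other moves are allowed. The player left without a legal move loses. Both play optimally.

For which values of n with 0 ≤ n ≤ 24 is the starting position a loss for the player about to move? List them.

0, 1, 3, 5, 7, 9, 11, 13, 15, 17, 19, 21, 23

Compute win/loss labels from the base case upward. A position with no move is L. Any other position is W if it can reach an L in one move, else L.
n=0: no move → L
n=1: no move → L
n=2: can move to 1, which is L ⇒ W
n=3: the only move is to 2(W), a W ⇒ L
n=4: can move to 3, which is L ⇒ W
n=5: the only move is to 4(W), a W ⇒ L
n=6: can move to 3, which is L ⇒ W
n=7: the only move is to 6(W), a W ⇒ L
n=8: can move to 7, which is L ⇒ W
n=9: moves to 6(W), 8(W); every one is W ⇒ L
n=10: can move to 5, which is L ⇒ W
n=11: the only move is to 10(W), a W ⇒ L
n=12: can move to 9, which is L ⇒ W
n=13: the only move is to 12(W), a W ⇒ L
n=14: can move to 7, which is L ⇒ W
n=15: moves to 10(W), 12(W), 14(W); every one is W ⇒ L
n=16: can move to 15, which is L ⇒ W
n=17: the only move is to 16(W), a W ⇒ L
n=18: can move to 9, which is L ⇒ W
n=19: the only move is to 18(W), a W ⇒ L
n=20: can move to 15, which is L ⇒ W
n=21: moves to 14(W), 18(W), 20(W); every one is W ⇒ L
n=22: can move to 11, which is L ⇒ W
n=23: the only move is to 22(W), a W ⇒ L
n=24: can move to 21, which is L ⇒ W
Reading off the rows marked L gives the requested list; there are 13 such values of n.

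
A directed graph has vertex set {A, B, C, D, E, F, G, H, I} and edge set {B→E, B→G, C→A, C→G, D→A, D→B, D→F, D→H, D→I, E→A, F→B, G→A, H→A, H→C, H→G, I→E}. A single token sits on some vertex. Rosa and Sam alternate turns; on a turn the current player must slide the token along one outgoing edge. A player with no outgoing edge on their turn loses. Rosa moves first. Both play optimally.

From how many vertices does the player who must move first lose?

Compute win/loss labels from the base case upward. A position with no move is L. Any other position is W if it can reach an L in one move, else L.
Every edge goes from a vertex to one that appears earlier in the order A, G, C, H, E, B, F, I, D, so processing vertices in that order labels each vertex after all of its successors.
A: no outgoing edge → L
G: reaches L-position A → W
C: reaches L-position A → W
H: reaches L-position A → W
E: reaches L-position A → W
B: only reaches E(W), G(W), all W → L
F: reaches L-position B → W
I: only reaches E(W), which is W → L
D: reaches L-position I → W
The L vertices are A, B, I; that is 3 in all.

3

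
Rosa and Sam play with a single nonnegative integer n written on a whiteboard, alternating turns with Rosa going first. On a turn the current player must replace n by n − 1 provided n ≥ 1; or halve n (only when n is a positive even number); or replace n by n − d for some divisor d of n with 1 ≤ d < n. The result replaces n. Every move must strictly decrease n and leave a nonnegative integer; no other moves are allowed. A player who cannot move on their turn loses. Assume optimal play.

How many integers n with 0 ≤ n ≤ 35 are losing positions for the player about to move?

18

Classify positions by backward induction: terminal positions (no move available) are L. From any other position, the mover wins iff some move reaches an L.
n=0: no move → L
n=1: can move to 0, which is L ⇒ W
n=2: the only move is to 1(W), a W ⇒ L
n=3: can move to 2, which is L ⇒ W
n=4: can move to 2, which is L ⇒ W
n=5: the only move is to 4(W), a W ⇒ L
n=6: can move to 5, which is L ⇒ W
n=7: the only move is to 6(W), a W ⇒ L
n=8: can move to 7, which is L ⇒ W
n=9: moves to 6(W), 8(W); every one is W ⇒ L
n=10: can move to 5, which is L ⇒ W
n=11: the only move is to 10(W), a W ⇒ L
n=12: can move to 9, which is L ⇒ W
n=13: the only move is to 12(W), a W ⇒ L
n=14: can move to 7, which is L ⇒ W
n=15: moves to 10(W), 12(W), 14(W); every one is W ⇒ L
n=16: can move to 15, which is L ⇒ W
n=17: the only move is to 16(W), a W ⇒ L
n=18: can move to 9, which is L ⇒ W
n=19: the only move is to 18(W), a W ⇒ L
n=20: can move to 15, which is L ⇒ W
n=21: moves to 14(W), 18(W), 20(W); every one is W ⇒ L
n=22: can move to 11, which is L ⇒ W
n=23: the only move is to 22(W), a W ⇒ L
n=24: can move to 21, which is L ⇒ W
n=25: moves to 20(W), 24(W); every one is W ⇒ L
n=26: can move to 13, which is L ⇒ W
n=27: moves to 18(W), 24(W), 26(W); every one is W ⇒ L
n=28: can move to 21, which is L ⇒ W
n=29: the only move is to 28(W), a W ⇒ L
n=30: can move to 15, which is L ⇒ W
n=31: the only move is to 30(W), a W ⇒ L
n=32: can move to 31, which is L ⇒ W
n=33: moves to 22(W), 30(W), 32(W); every one is W ⇒ L
n=34: can move to 17, which is L ⇒ W
n=35: moves to 28(W), 30(W), 34(W); every one is W ⇒ L
L entries with 0 ≤ n ≤ 35: n = 0, 2, 5, 7, 9, 11, 13, 15, 17, 19, 21, 23, 25, 27, 29, 31, 33, 35; that makes 18.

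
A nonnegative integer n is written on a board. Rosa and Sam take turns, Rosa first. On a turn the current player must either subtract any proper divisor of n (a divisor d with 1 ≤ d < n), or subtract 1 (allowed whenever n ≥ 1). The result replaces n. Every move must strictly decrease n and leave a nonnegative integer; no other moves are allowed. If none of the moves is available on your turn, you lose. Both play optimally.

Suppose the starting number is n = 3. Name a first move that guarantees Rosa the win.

Positions with no move are L. A position that does have a move is losing for the player to move precisely when every available move leads to a winning position for the opponent. Fill in the labels:
n=0: no move → L
n=1: reaches L-position 0 → W
n=2: only reaches 1(W), which is W → L
n=3: reaches L-position 2 → W
From 3, the L positions reachable in one move are: 2.

Move to 2.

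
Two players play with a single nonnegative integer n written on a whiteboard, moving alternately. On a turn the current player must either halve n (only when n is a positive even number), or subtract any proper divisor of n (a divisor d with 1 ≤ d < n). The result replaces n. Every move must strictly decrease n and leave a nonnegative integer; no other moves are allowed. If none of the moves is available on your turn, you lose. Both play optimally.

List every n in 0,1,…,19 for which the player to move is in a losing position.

Work bottom-up. With no move the player to move loses. Otherwise the position is W if at least one move leads to an L position for the opponent, and L if every move leads to a W.
n=0: no move → L
n=1: no move → L
n=2: W (go to 1, an L position)
n=3: L (sole option 2(W) is W)
n=4: W (go to 3, an L position)
n=5: L (sole option 4(W) is W)
n=6: W (go to 3, an L position)
n=7: L (sole option 6(W) is W)
n=8: W (go to 7, an L position)
n=9: L (options 6(W), 8(W) are all W)
n=10: W (go to 5, an L position)
n=11: L (sole option 10(W) is W)
n=12: W (go to 9, an L position)
n=13: L (sole option 12(W) is W)
n=14: W (go to 7, an L position)
n=15: L (options 10(W), 12(W), 14(W) are all W)
n=16: W (go to 15, an L position)
n=17: L (sole option 16(W) is W)
n=18: W (go to 9, an L position)
n=19: L (sole option 18(W) is W)
Reading off the rows marked L gives the requested list; there are 11 such values of n.

0, 1, 3, 5, 7, 9, 11, 13, 15, 17, 19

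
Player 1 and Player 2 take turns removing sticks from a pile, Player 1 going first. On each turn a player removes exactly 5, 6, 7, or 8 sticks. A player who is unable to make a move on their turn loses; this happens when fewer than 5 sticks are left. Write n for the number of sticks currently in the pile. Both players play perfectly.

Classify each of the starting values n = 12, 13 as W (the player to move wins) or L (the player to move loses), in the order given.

12: W, 13: L

Build the W/L table. Terminal = L. A non-terminal position is W if it has a move to some L; otherwise it is L.
n=0: no move → L
n=1: no move → L
n=2: no move → L
n=3: no move → L
n=4: no move → L
n=5: →0(L), so W
n=6: →1(L), so W
n=7: →2(L), so W
n=8: →3(L), so W
n=9: →4(L), so W
n=10: →4(L), so W
n=11: →4(L), so W
n=12: →4(L), so W
n=13: →8(W), 7(W), 6(W), 5(W) — all W, so L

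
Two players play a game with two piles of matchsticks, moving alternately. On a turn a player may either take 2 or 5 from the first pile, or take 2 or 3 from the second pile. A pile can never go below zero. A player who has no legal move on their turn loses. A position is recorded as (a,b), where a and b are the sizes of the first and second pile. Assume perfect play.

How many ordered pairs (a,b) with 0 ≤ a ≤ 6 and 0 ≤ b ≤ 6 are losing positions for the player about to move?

19

Build the W/L table. Terminal = L. A non-terminal position is W if it has a move to some L; otherwise it is L.
Every move lowers a or b (never raises either), so fill the grid row by row in increasing a, and left to right within a row: each cell's successors are then already labelled.
      b=0  b=1  b=2  b=3  b=4  b=5  b=6
a=0:    L    L    W    W    W    L    L
a=1:    L    L    W    W    W    L    L
a=2:    W    W    L    L    W    W    W
a=3:    W    W    L    L    W    W    W
a=4:    L    L    W    W    W    L    L
a=5:    W    W    W    W    L    W    W
a=6:    W    W    L    L    W    W    W
Cells with no legal move (terminal, hence L): (0,0), (0,1), (1,0), (1,1).
The remaining L cells, each justified by listing all of its moves:
(0,5): →(0,3)(W), (0,2)(W) — all W, so L
(0,6): →(0,4)(W), (0,3)(W) — all W, so L
(1,5): →(1,3)(W), (1,2)(W) — all W, so L
(1,6): →(1,4)(W), (1,3)(W) — all W, so L
(2,2): →(0,2)(W), (2,0)(W) — all W, so L
(2,3): →(0,3)(W), (2,1)(W), (2,0)(W) — all W, so L
(3,2): →(1,2)(W), (3,0)(W) — all W, so L
(3,3): →(1,3)(W), (3,1)(W), (3,0)(W) — all W, so L
(4,0): →(2,0)(W) only, which is W, so L
(4,1): →(2,1)(W) only, which is W, so L
(4,5): →(2,5)(W), (4,3)(W), (4,2)(W) — all W, so L
(4,6): →(2,6)(W), (4,4)(W), (4,3)(W) — all W, so L
(5,4): →(3,4)(W), (0,4)(W), (5,2)(W), (5,1)(W) — all W, so L
(6,2): →(4,2)(W), (1,2)(W), (6,0)(W) — all W, so L
(6,3): →(4,3)(W), (1,3)(W), (6,1)(W), (6,0)(W) — all W, so L
Every other cell has at least one move into one of the L cells above, so it is W.
L cells per row: a=0: 4, a=1: 4, a=2: 2, a=3: 2, a=4: 4, a=5: 1, a=6: 2; total 19.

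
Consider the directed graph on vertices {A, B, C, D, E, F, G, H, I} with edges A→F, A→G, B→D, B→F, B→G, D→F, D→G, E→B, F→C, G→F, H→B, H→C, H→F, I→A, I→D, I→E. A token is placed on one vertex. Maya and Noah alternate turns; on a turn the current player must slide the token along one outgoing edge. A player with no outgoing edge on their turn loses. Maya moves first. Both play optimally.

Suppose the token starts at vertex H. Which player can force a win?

Maya wins.

Classify positions by backward induction: terminal positions (no move available) are L. From any other position, the mover wins iff some move reaches an L.
Every edge goes from a vertex to one that appears earlier in the order C, F, G, D, B, E, A, I, H, so processing vertices in that order labels each vertex after all of its successors.
C: no outgoing edge → L
F: reaches L-position C → W
G: only reaches F(W), which is W → L
D: reaches L-position G → W
B: reaches L-position G → W
E: only reaches B(W), which is W → L
A: reaches L-position G → W
I: reaches L-position E → W
H: reaches L-position C → W
The starting position H is W: Maya should move to C, handing over an L position.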